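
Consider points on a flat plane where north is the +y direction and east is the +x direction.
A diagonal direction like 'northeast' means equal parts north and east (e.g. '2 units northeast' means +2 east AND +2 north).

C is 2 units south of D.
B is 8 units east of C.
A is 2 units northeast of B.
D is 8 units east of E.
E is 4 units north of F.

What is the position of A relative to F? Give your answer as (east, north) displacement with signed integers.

Answer: A is at (east=18, north=4) relative to F.

Derivation:
Place F at the origin (east=0, north=0).
  E is 4 units north of F: delta (east=+0, north=+4); E at (east=0, north=4).
  D is 8 units east of E: delta (east=+8, north=+0); D at (east=8, north=4).
  C is 2 units south of D: delta (east=+0, north=-2); C at (east=8, north=2).
  B is 8 units east of C: delta (east=+8, north=+0); B at (east=16, north=2).
  A is 2 units northeast of B: delta (east=+2, north=+2); A at (east=18, north=4).
Therefore A relative to F: (east=18, north=4).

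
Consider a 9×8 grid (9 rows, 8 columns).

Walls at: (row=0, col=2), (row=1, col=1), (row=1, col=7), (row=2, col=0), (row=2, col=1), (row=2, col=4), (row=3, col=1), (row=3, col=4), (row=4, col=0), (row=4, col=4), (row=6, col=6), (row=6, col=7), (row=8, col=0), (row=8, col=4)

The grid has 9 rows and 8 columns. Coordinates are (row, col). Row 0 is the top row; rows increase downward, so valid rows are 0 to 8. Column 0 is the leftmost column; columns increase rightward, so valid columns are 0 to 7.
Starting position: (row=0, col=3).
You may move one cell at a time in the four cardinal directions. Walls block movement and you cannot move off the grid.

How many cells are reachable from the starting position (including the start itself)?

Answer: Reachable cells: 54

Derivation:
BFS flood-fill from (row=0, col=3):
  Distance 0: (row=0, col=3)
  Distance 1: (row=0, col=4), (row=1, col=3)
  Distance 2: (row=0, col=5), (row=1, col=2), (row=1, col=4), (row=2, col=3)
  Distance 3: (row=0, col=6), (row=1, col=5), (row=2, col=2), (row=3, col=3)
  Distance 4: (row=0, col=7), (row=1, col=6), (row=2, col=5), (row=3, col=2), (row=4, col=3)
  Distance 5: (row=2, col=6), (row=3, col=5), (row=4, col=2), (row=5, col=3)
  Distance 6: (row=2, col=7), (row=3, col=6), (row=4, col=1), (row=4, col=5), (row=5, col=2), (row=5, col=4), (row=6, col=3)
  Distance 7: (row=3, col=7), (row=4, col=6), (row=5, col=1), (row=5, col=5), (row=6, col=2), (row=6, col=4), (row=7, col=3)
  Distance 8: (row=4, col=7), (row=5, col=0), (row=5, col=6), (row=6, col=1), (row=6, col=5), (row=7, col=2), (row=7, col=4), (row=8, col=3)
  Distance 9: (row=5, col=7), (row=6, col=0), (row=7, col=1), (row=7, col=5), (row=8, col=2)
  Distance 10: (row=7, col=0), (row=7, col=6), (row=8, col=1), (row=8, col=5)
  Distance 11: (row=7, col=7), (row=8, col=6)
  Distance 12: (row=8, col=7)
Total reachable: 54 (grid has 58 open cells total)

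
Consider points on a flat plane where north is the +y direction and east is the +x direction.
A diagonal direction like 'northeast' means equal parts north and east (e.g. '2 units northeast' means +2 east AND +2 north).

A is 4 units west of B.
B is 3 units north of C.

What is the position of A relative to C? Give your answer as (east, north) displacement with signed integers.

Place C at the origin (east=0, north=0).
  B is 3 units north of C: delta (east=+0, north=+3); B at (east=0, north=3).
  A is 4 units west of B: delta (east=-4, north=+0); A at (east=-4, north=3).
Therefore A relative to C: (east=-4, north=3).

Answer: A is at (east=-4, north=3) relative to C.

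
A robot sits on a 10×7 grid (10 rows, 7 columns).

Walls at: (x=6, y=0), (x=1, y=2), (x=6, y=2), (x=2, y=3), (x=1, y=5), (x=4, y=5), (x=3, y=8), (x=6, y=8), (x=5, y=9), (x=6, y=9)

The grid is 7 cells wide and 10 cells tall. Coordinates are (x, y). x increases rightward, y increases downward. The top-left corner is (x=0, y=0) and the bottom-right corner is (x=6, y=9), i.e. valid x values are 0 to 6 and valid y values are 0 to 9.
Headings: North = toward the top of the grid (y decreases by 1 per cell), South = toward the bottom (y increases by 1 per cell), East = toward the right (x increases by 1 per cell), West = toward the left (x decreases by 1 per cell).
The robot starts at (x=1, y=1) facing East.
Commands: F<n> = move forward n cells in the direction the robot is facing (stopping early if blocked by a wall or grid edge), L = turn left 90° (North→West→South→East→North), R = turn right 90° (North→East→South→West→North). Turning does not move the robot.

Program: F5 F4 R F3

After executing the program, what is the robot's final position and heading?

Start: (x=1, y=1), facing East
  F5: move forward 5, now at (x=6, y=1)
  F4: move forward 0/4 (blocked), now at (x=6, y=1)
  R: turn right, now facing South
  F3: move forward 0/3 (blocked), now at (x=6, y=1)
Final: (x=6, y=1), facing South

Answer: Final position: (x=6, y=1), facing South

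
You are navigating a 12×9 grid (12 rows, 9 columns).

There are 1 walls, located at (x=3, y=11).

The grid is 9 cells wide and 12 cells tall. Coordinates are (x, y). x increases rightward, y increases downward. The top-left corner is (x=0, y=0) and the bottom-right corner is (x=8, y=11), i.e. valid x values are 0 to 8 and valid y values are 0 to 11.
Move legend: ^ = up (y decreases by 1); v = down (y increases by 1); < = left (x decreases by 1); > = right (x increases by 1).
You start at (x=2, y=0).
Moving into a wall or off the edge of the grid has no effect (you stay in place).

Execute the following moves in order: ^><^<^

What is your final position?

Answer: Final position: (x=1, y=0)

Derivation:
Start: (x=2, y=0)
  ^ (up): blocked, stay at (x=2, y=0)
  > (right): (x=2, y=0) -> (x=3, y=0)
  < (left): (x=3, y=0) -> (x=2, y=0)
  ^ (up): blocked, stay at (x=2, y=0)
  < (left): (x=2, y=0) -> (x=1, y=0)
  ^ (up): blocked, stay at (x=1, y=0)
Final: (x=1, y=0)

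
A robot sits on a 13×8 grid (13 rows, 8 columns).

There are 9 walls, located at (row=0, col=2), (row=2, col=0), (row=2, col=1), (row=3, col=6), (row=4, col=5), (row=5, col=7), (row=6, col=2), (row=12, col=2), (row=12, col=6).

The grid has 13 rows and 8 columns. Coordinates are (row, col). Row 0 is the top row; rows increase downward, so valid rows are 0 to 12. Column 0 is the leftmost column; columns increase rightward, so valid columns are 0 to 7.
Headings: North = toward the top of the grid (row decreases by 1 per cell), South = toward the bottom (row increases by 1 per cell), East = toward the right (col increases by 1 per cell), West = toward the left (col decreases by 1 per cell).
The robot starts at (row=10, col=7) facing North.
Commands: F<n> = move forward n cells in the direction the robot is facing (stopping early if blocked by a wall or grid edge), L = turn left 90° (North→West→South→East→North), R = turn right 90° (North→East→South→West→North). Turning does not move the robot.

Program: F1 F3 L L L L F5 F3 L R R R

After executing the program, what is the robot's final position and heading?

Answer: Final position: (row=6, col=7), facing South

Derivation:
Start: (row=10, col=7), facing North
  F1: move forward 1, now at (row=9, col=7)
  F3: move forward 3, now at (row=6, col=7)
  L: turn left, now facing West
  L: turn left, now facing South
  L: turn left, now facing East
  L: turn left, now facing North
  F5: move forward 0/5 (blocked), now at (row=6, col=7)
  F3: move forward 0/3 (blocked), now at (row=6, col=7)
  L: turn left, now facing West
  R: turn right, now facing North
  R: turn right, now facing East
  R: turn right, now facing South
Final: (row=6, col=7), facing South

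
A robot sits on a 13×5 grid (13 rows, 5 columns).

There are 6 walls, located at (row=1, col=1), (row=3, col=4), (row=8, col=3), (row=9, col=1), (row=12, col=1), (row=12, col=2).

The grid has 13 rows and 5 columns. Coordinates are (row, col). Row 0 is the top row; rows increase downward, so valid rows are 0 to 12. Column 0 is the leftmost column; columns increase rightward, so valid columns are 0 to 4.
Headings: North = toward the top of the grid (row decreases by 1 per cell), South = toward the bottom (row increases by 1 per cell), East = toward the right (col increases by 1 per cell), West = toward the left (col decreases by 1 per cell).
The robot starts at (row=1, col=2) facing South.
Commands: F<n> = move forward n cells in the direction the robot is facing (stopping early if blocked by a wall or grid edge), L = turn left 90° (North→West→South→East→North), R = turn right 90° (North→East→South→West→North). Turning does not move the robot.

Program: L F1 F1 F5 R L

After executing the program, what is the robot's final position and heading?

Start: (row=1, col=2), facing South
  L: turn left, now facing East
  F1: move forward 1, now at (row=1, col=3)
  F1: move forward 1, now at (row=1, col=4)
  F5: move forward 0/5 (blocked), now at (row=1, col=4)
  R: turn right, now facing South
  L: turn left, now facing East
Final: (row=1, col=4), facing East

Answer: Final position: (row=1, col=4), facing East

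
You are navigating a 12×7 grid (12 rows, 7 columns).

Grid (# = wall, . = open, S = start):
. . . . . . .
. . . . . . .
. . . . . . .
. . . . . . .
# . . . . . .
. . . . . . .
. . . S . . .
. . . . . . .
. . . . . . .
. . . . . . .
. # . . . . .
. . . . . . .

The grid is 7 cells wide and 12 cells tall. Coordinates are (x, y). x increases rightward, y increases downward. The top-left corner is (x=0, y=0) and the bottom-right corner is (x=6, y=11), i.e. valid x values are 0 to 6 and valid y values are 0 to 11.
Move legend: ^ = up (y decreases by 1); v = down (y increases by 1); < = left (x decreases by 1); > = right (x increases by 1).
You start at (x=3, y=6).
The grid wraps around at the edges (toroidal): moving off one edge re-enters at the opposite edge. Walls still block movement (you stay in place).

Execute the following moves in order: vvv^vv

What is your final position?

Start: (x=3, y=6)
  v (down): (x=3, y=6) -> (x=3, y=7)
  v (down): (x=3, y=7) -> (x=3, y=8)
  v (down): (x=3, y=8) -> (x=3, y=9)
  ^ (up): (x=3, y=9) -> (x=3, y=8)
  v (down): (x=3, y=8) -> (x=3, y=9)
  v (down): (x=3, y=9) -> (x=3, y=10)
Final: (x=3, y=10)

Answer: Final position: (x=3, y=10)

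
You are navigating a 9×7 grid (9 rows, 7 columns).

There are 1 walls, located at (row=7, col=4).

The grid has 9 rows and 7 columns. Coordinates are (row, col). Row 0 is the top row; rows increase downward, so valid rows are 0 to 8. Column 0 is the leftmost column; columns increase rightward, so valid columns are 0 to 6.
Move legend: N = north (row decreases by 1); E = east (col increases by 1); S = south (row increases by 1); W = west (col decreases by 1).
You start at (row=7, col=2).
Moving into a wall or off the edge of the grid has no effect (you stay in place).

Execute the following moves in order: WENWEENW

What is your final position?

Start: (row=7, col=2)
  W (west): (row=7, col=2) -> (row=7, col=1)
  E (east): (row=7, col=1) -> (row=7, col=2)
  N (north): (row=7, col=2) -> (row=6, col=2)
  W (west): (row=6, col=2) -> (row=6, col=1)
  E (east): (row=6, col=1) -> (row=6, col=2)
  E (east): (row=6, col=2) -> (row=6, col=3)
  N (north): (row=6, col=3) -> (row=5, col=3)
  W (west): (row=5, col=3) -> (row=5, col=2)
Final: (row=5, col=2)

Answer: Final position: (row=5, col=2)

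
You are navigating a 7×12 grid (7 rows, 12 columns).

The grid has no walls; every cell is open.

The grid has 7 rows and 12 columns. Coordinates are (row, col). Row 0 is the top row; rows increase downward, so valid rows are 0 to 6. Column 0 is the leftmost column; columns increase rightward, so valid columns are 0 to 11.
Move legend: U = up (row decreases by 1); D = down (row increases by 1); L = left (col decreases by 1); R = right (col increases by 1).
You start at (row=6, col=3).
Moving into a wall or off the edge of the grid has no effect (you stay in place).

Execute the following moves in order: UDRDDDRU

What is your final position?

Answer: Final position: (row=5, col=5)

Derivation:
Start: (row=6, col=3)
  U (up): (row=6, col=3) -> (row=5, col=3)
  D (down): (row=5, col=3) -> (row=6, col=3)
  R (right): (row=6, col=3) -> (row=6, col=4)
  [×3]D (down): blocked, stay at (row=6, col=4)
  R (right): (row=6, col=4) -> (row=6, col=5)
  U (up): (row=6, col=5) -> (row=5, col=5)
Final: (row=5, col=5)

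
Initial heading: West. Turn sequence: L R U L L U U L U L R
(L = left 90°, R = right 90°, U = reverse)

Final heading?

Answer: Final heading: North

Derivation:
Start: West
  L (left (90° counter-clockwise)) -> South
  R (right (90° clockwise)) -> West
  U (U-turn (180°)) -> East
  L (left (90° counter-clockwise)) -> North
  L (left (90° counter-clockwise)) -> West
  U (U-turn (180°)) -> East
  U (U-turn (180°)) -> West
  L (left (90° counter-clockwise)) -> South
  U (U-turn (180°)) -> North
  L (left (90° counter-clockwise)) -> West
  R (right (90° clockwise)) -> North
Final: North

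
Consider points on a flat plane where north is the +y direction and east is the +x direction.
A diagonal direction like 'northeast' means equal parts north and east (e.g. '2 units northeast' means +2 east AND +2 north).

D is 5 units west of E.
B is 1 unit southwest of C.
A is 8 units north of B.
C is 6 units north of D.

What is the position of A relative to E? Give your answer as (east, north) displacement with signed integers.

Answer: A is at (east=-6, north=13) relative to E.

Derivation:
Place E at the origin (east=0, north=0).
  D is 5 units west of E: delta (east=-5, north=+0); D at (east=-5, north=0).
  C is 6 units north of D: delta (east=+0, north=+6); C at (east=-5, north=6).
  B is 1 unit southwest of C: delta (east=-1, north=-1); B at (east=-6, north=5).
  A is 8 units north of B: delta (east=+0, north=+8); A at (east=-6, north=13).
Therefore A relative to E: (east=-6, north=13).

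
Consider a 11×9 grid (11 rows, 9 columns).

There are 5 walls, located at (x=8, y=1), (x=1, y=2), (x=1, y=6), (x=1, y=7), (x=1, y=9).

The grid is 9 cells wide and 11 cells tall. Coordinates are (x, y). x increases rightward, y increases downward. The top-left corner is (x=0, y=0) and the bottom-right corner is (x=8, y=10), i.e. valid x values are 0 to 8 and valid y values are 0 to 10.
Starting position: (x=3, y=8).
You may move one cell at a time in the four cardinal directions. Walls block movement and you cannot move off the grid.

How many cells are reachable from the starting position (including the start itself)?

BFS flood-fill from (x=3, y=8):
  Distance 0: (x=3, y=8)
  Distance 1: (x=3, y=7), (x=2, y=8), (x=4, y=8), (x=3, y=9)
  Distance 2: (x=3, y=6), (x=2, y=7), (x=4, y=7), (x=1, y=8), (x=5, y=8), (x=2, y=9), (x=4, y=9), (x=3, y=10)
  Distance 3: (x=3, y=5), (x=2, y=6), (x=4, y=6), (x=5, y=7), (x=0, y=8), (x=6, y=8), (x=5, y=9), (x=2, y=10), (x=4, y=10)
  Distance 4: (x=3, y=4), (x=2, y=5), (x=4, y=5), (x=5, y=6), (x=0, y=7), (x=6, y=7), (x=7, y=8), (x=0, y=9), (x=6, y=9), (x=1, y=10), (x=5, y=10)
  Distance 5: (x=3, y=3), (x=2, y=4), (x=4, y=4), (x=1, y=5), (x=5, y=5), (x=0, y=6), (x=6, y=6), (x=7, y=7), (x=8, y=8), (x=7, y=9), (x=0, y=10), (x=6, y=10)
  Distance 6: (x=3, y=2), (x=2, y=3), (x=4, y=3), (x=1, y=4), (x=5, y=4), (x=0, y=5), (x=6, y=5), (x=7, y=6), (x=8, y=7), (x=8, y=9), (x=7, y=10)
  Distance 7: (x=3, y=1), (x=2, y=2), (x=4, y=2), (x=1, y=3), (x=5, y=3), (x=0, y=4), (x=6, y=4), (x=7, y=5), (x=8, y=6), (x=8, y=10)
  Distance 8: (x=3, y=0), (x=2, y=1), (x=4, y=1), (x=5, y=2), (x=0, y=3), (x=6, y=3), (x=7, y=4), (x=8, y=5)
  Distance 9: (x=2, y=0), (x=4, y=0), (x=1, y=1), (x=5, y=1), (x=0, y=2), (x=6, y=2), (x=7, y=3), (x=8, y=4)
  Distance 10: (x=1, y=0), (x=5, y=0), (x=0, y=1), (x=6, y=1), (x=7, y=2), (x=8, y=3)
  Distance 11: (x=0, y=0), (x=6, y=0), (x=7, y=1), (x=8, y=2)
  Distance 12: (x=7, y=0)
  Distance 13: (x=8, y=0)
Total reachable: 94 (grid has 94 open cells total)

Answer: Reachable cells: 94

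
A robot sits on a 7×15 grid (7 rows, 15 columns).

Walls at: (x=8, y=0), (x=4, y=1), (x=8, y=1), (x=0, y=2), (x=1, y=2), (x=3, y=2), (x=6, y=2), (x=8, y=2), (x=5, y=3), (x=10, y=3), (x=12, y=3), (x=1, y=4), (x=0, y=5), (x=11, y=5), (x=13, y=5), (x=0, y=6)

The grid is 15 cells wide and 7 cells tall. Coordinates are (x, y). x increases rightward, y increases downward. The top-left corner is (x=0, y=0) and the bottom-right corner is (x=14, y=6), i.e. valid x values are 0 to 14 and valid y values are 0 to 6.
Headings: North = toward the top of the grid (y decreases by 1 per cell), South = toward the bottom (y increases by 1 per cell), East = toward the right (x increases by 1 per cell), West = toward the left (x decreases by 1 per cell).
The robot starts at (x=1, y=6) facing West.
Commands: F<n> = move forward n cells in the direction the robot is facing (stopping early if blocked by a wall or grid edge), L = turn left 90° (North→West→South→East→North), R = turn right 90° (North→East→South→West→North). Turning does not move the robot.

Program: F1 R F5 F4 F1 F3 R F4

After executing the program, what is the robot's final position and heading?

Answer: Final position: (x=5, y=5), facing East

Derivation:
Start: (x=1, y=6), facing West
  F1: move forward 0/1 (blocked), now at (x=1, y=6)
  R: turn right, now facing North
  F5: move forward 1/5 (blocked), now at (x=1, y=5)
  F4: move forward 0/4 (blocked), now at (x=1, y=5)
  F1: move forward 0/1 (blocked), now at (x=1, y=5)
  F3: move forward 0/3 (blocked), now at (x=1, y=5)
  R: turn right, now facing East
  F4: move forward 4, now at (x=5, y=5)
Final: (x=5, y=5), facing East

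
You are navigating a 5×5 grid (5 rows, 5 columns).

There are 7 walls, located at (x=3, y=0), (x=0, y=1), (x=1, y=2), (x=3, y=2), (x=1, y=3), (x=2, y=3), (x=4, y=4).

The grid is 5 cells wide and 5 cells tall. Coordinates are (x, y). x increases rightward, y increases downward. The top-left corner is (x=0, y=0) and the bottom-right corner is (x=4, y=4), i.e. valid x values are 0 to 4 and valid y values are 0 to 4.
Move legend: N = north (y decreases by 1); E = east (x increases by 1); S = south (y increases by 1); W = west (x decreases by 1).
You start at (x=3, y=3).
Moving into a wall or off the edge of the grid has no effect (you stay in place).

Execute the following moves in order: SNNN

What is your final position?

Start: (x=3, y=3)
  S (south): (x=3, y=3) -> (x=3, y=4)
  N (north): (x=3, y=4) -> (x=3, y=3)
  N (north): blocked, stay at (x=3, y=3)
  N (north): blocked, stay at (x=3, y=3)
Final: (x=3, y=3)

Answer: Final position: (x=3, y=3)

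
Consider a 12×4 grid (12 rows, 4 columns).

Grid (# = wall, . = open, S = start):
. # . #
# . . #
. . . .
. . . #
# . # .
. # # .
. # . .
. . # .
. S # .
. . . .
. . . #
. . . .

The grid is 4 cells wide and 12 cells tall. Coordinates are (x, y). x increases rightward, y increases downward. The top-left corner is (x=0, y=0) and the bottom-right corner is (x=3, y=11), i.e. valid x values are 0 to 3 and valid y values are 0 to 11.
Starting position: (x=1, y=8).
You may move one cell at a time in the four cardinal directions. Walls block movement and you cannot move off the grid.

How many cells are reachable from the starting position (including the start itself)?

Answer: Reachable cells: 23

Derivation:
BFS flood-fill from (x=1, y=8):
  Distance 0: (x=1, y=8)
  Distance 1: (x=1, y=7), (x=0, y=8), (x=1, y=9)
  Distance 2: (x=0, y=7), (x=0, y=9), (x=2, y=9), (x=1, y=10)
  Distance 3: (x=0, y=6), (x=3, y=9), (x=0, y=10), (x=2, y=10), (x=1, y=11)
  Distance 4: (x=0, y=5), (x=3, y=8), (x=0, y=11), (x=2, y=11)
  Distance 5: (x=3, y=7), (x=3, y=11)
  Distance 6: (x=3, y=6)
  Distance 7: (x=3, y=5), (x=2, y=6)
  Distance 8: (x=3, y=4)
Total reachable: 23 (grid has 35 open cells total)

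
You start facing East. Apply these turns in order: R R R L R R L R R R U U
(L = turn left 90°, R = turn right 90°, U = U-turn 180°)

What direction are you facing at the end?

Answer: Final heading: West

Derivation:
Start: East
  R (right (90° clockwise)) -> South
  R (right (90° clockwise)) -> West
  R (right (90° clockwise)) -> North
  L (left (90° counter-clockwise)) -> West
  R (right (90° clockwise)) -> North
  R (right (90° clockwise)) -> East
  L (left (90° counter-clockwise)) -> North
  R (right (90° clockwise)) -> East
  R (right (90° clockwise)) -> South
  R (right (90° clockwise)) -> West
  U (U-turn (180°)) -> East
  U (U-turn (180°)) -> West
Final: West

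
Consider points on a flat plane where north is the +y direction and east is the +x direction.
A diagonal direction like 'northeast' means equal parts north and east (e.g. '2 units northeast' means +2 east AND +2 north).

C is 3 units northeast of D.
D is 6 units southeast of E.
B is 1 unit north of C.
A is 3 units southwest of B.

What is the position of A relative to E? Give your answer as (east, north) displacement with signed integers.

Answer: A is at (east=6, north=-5) relative to E.

Derivation:
Place E at the origin (east=0, north=0).
  D is 6 units southeast of E: delta (east=+6, north=-6); D at (east=6, north=-6).
  C is 3 units northeast of D: delta (east=+3, north=+3); C at (east=9, north=-3).
  B is 1 unit north of C: delta (east=+0, north=+1); B at (east=9, north=-2).
  A is 3 units southwest of B: delta (east=-3, north=-3); A at (east=6, north=-5).
Therefore A relative to E: (east=6, north=-5).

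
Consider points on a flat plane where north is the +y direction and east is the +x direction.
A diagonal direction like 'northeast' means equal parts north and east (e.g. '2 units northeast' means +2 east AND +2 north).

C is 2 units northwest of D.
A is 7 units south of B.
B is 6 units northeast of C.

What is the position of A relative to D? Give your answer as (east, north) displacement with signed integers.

Answer: A is at (east=4, north=1) relative to D.

Derivation:
Place D at the origin (east=0, north=0).
  C is 2 units northwest of D: delta (east=-2, north=+2); C at (east=-2, north=2).
  B is 6 units northeast of C: delta (east=+6, north=+6); B at (east=4, north=8).
  A is 7 units south of B: delta (east=+0, north=-7); A at (east=4, north=1).
Therefore A relative to D: (east=4, north=1).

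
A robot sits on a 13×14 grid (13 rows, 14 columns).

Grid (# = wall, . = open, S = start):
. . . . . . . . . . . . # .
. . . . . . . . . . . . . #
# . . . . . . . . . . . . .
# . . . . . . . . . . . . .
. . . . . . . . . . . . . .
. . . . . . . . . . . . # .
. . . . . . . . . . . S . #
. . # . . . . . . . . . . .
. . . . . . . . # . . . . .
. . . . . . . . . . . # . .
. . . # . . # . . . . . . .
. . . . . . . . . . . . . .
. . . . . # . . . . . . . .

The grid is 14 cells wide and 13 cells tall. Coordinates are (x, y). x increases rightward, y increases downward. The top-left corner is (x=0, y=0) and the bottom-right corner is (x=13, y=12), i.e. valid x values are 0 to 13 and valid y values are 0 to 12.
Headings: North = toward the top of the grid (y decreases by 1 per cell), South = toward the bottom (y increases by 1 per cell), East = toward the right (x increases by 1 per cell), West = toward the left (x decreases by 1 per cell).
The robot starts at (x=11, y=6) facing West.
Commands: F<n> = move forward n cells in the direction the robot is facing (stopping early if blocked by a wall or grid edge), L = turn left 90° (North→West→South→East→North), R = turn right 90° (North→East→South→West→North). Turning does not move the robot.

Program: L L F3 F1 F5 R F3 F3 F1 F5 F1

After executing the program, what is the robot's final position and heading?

Start: (x=11, y=6), facing West
  L: turn left, now facing South
  L: turn left, now facing East
  F3: move forward 1/3 (blocked), now at (x=12, y=6)
  F1: move forward 0/1 (blocked), now at (x=12, y=6)
  F5: move forward 0/5 (blocked), now at (x=12, y=6)
  R: turn right, now facing South
  F3: move forward 3, now at (x=12, y=9)
  F3: move forward 3, now at (x=12, y=12)
  F1: move forward 0/1 (blocked), now at (x=12, y=12)
  F5: move forward 0/5 (blocked), now at (x=12, y=12)
  F1: move forward 0/1 (blocked), now at (x=12, y=12)
Final: (x=12, y=12), facing South

Answer: Final position: (x=12, y=12), facing South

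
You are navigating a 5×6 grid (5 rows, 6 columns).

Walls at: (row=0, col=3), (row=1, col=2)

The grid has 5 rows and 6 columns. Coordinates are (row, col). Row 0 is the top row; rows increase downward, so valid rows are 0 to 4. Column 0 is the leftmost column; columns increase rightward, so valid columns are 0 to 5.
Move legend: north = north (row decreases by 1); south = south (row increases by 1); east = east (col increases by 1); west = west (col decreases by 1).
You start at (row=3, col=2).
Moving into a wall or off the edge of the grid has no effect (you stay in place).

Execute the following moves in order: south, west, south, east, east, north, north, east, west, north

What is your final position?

Answer: Final position: (row=1, col=3)

Derivation:
Start: (row=3, col=2)
  south (south): (row=3, col=2) -> (row=4, col=2)
  west (west): (row=4, col=2) -> (row=4, col=1)
  south (south): blocked, stay at (row=4, col=1)
  east (east): (row=4, col=1) -> (row=4, col=2)
  east (east): (row=4, col=2) -> (row=4, col=3)
  north (north): (row=4, col=3) -> (row=3, col=3)
  north (north): (row=3, col=3) -> (row=2, col=3)
  east (east): (row=2, col=3) -> (row=2, col=4)
  west (west): (row=2, col=4) -> (row=2, col=3)
  north (north): (row=2, col=3) -> (row=1, col=3)
Final: (row=1, col=3)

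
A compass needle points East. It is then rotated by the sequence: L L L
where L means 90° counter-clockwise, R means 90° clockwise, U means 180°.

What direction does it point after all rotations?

Start: East
  L (left (90° counter-clockwise)) -> North
  L (left (90° counter-clockwise)) -> West
  L (left (90° counter-clockwise)) -> South
Final: South

Answer: Final heading: South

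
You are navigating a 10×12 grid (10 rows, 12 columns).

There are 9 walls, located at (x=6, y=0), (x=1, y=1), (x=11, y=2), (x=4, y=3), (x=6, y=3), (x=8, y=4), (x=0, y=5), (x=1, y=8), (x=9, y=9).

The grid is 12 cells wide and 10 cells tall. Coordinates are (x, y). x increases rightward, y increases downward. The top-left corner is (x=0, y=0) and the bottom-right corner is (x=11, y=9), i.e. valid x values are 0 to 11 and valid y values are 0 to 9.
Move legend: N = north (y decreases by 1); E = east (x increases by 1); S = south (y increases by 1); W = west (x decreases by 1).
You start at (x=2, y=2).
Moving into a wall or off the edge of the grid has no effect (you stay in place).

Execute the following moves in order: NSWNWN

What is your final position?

Start: (x=2, y=2)
  N (north): (x=2, y=2) -> (x=2, y=1)
  S (south): (x=2, y=1) -> (x=2, y=2)
  W (west): (x=2, y=2) -> (x=1, y=2)
  N (north): blocked, stay at (x=1, y=2)
  W (west): (x=1, y=2) -> (x=0, y=2)
  N (north): (x=0, y=2) -> (x=0, y=1)
Final: (x=0, y=1)

Answer: Final position: (x=0, y=1)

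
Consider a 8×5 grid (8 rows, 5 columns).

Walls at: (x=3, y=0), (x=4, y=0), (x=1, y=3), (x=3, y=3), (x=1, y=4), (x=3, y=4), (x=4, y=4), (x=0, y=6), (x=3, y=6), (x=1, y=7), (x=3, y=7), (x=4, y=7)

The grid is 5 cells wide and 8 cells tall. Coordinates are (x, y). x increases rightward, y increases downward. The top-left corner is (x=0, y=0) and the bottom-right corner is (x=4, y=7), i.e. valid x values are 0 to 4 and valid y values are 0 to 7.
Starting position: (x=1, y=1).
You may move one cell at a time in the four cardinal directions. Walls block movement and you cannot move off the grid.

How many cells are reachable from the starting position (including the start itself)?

Answer: Reachable cells: 27

Derivation:
BFS flood-fill from (x=1, y=1):
  Distance 0: (x=1, y=1)
  Distance 1: (x=1, y=0), (x=0, y=1), (x=2, y=1), (x=1, y=2)
  Distance 2: (x=0, y=0), (x=2, y=0), (x=3, y=1), (x=0, y=2), (x=2, y=2)
  Distance 3: (x=4, y=1), (x=3, y=2), (x=0, y=3), (x=2, y=3)
  Distance 4: (x=4, y=2), (x=0, y=4), (x=2, y=4)
  Distance 5: (x=4, y=3), (x=0, y=5), (x=2, y=5)
  Distance 6: (x=1, y=5), (x=3, y=5), (x=2, y=6)
  Distance 7: (x=4, y=5), (x=1, y=6), (x=2, y=7)
  Distance 8: (x=4, y=6)
Total reachable: 27 (grid has 28 open cells total)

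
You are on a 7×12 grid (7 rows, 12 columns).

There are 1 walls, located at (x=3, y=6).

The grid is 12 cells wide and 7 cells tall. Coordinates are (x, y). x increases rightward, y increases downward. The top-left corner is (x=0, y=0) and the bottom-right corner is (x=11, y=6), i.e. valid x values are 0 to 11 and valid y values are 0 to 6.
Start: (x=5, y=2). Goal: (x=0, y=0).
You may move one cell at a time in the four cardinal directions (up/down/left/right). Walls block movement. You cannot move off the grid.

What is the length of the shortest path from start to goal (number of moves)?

BFS from (x=5, y=2) until reaching (x=0, y=0):
  Distance 0: (x=5, y=2)
  Distance 1: (x=5, y=1), (x=4, y=2), (x=6, y=2), (x=5, y=3)
  Distance 2: (x=5, y=0), (x=4, y=1), (x=6, y=1), (x=3, y=2), (x=7, y=2), (x=4, y=3), (x=6, y=3), (x=5, y=4)
  Distance 3: (x=4, y=0), (x=6, y=0), (x=3, y=1), (x=7, y=1), (x=2, y=2), (x=8, y=2), (x=3, y=3), (x=7, y=3), (x=4, y=4), (x=6, y=4), (x=5, y=5)
  Distance 4: (x=3, y=0), (x=7, y=0), (x=2, y=1), (x=8, y=1), (x=1, y=2), (x=9, y=2), (x=2, y=3), (x=8, y=3), (x=3, y=4), (x=7, y=4), (x=4, y=5), (x=6, y=5), (x=5, y=6)
  Distance 5: (x=2, y=0), (x=8, y=0), (x=1, y=1), (x=9, y=1), (x=0, y=2), (x=10, y=2), (x=1, y=3), (x=9, y=3), (x=2, y=4), (x=8, y=4), (x=3, y=5), (x=7, y=5), (x=4, y=6), (x=6, y=6)
  Distance 6: (x=1, y=0), (x=9, y=0), (x=0, y=1), (x=10, y=1), (x=11, y=2), (x=0, y=3), (x=10, y=3), (x=1, y=4), (x=9, y=4), (x=2, y=5), (x=8, y=5), (x=7, y=6)
  Distance 7: (x=0, y=0), (x=10, y=0), (x=11, y=1), (x=11, y=3), (x=0, y=4), (x=10, y=4), (x=1, y=5), (x=9, y=5), (x=2, y=6), (x=8, y=6)  <- goal reached here
One shortest path (7 moves): (x=5, y=2) -> (x=4, y=2) -> (x=3, y=2) -> (x=2, y=2) -> (x=1, y=2) -> (x=0, y=2) -> (x=0, y=1) -> (x=0, y=0)

Answer: Shortest path length: 7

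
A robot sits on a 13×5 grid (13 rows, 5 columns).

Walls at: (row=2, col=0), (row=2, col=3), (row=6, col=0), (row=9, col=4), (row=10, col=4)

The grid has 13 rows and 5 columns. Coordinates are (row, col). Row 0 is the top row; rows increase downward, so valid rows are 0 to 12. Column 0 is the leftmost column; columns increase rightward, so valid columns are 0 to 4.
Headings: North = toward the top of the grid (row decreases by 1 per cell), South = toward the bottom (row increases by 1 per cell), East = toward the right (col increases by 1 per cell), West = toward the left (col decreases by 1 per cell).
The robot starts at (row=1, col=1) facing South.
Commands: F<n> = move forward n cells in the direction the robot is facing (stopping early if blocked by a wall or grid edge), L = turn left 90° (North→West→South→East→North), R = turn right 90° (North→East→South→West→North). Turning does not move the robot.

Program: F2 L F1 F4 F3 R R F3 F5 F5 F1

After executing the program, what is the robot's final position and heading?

Start: (row=1, col=1), facing South
  F2: move forward 2, now at (row=3, col=1)
  L: turn left, now facing East
  F1: move forward 1, now at (row=3, col=2)
  F4: move forward 2/4 (blocked), now at (row=3, col=4)
  F3: move forward 0/3 (blocked), now at (row=3, col=4)
  R: turn right, now facing South
  R: turn right, now facing West
  F3: move forward 3, now at (row=3, col=1)
  F5: move forward 1/5 (blocked), now at (row=3, col=0)
  F5: move forward 0/5 (blocked), now at (row=3, col=0)
  F1: move forward 0/1 (blocked), now at (row=3, col=0)
Final: (row=3, col=0), facing West

Answer: Final position: (row=3, col=0), facing West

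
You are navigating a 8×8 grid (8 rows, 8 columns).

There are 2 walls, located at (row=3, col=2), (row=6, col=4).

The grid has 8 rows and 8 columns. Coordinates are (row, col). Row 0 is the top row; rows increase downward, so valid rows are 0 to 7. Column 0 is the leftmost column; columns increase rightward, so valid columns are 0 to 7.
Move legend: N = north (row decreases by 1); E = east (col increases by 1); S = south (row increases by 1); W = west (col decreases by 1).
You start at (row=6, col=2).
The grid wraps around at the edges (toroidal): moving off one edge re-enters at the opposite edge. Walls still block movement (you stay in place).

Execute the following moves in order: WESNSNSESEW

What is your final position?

Answer: Final position: (row=0, col=3)

Derivation:
Start: (row=6, col=2)
  W (west): (row=6, col=2) -> (row=6, col=1)
  E (east): (row=6, col=1) -> (row=6, col=2)
  S (south): (row=6, col=2) -> (row=7, col=2)
  N (north): (row=7, col=2) -> (row=6, col=2)
  S (south): (row=6, col=2) -> (row=7, col=2)
  N (north): (row=7, col=2) -> (row=6, col=2)
  S (south): (row=6, col=2) -> (row=7, col=2)
  E (east): (row=7, col=2) -> (row=7, col=3)
  S (south): (row=7, col=3) -> (row=0, col=3)
  E (east): (row=0, col=3) -> (row=0, col=4)
  W (west): (row=0, col=4) -> (row=0, col=3)
Final: (row=0, col=3)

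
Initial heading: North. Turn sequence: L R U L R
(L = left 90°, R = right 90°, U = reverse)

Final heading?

Start: North
  L (left (90° counter-clockwise)) -> West
  R (right (90° clockwise)) -> North
  U (U-turn (180°)) -> South
  L (left (90° counter-clockwise)) -> East
  R (right (90° clockwise)) -> South
Final: South

Answer: Final heading: South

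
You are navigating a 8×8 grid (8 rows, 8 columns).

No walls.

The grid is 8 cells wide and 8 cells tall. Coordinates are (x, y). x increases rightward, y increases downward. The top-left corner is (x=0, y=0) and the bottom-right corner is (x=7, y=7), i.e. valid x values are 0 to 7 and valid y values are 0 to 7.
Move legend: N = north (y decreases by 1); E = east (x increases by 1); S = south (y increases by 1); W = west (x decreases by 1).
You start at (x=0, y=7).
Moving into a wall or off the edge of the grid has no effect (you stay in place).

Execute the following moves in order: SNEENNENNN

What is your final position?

Answer: Final position: (x=3, y=1)

Derivation:
Start: (x=0, y=7)
  S (south): blocked, stay at (x=0, y=7)
  N (north): (x=0, y=7) -> (x=0, y=6)
  E (east): (x=0, y=6) -> (x=1, y=6)
  E (east): (x=1, y=6) -> (x=2, y=6)
  N (north): (x=2, y=6) -> (x=2, y=5)
  N (north): (x=2, y=5) -> (x=2, y=4)
  E (east): (x=2, y=4) -> (x=3, y=4)
  N (north): (x=3, y=4) -> (x=3, y=3)
  N (north): (x=3, y=3) -> (x=3, y=2)
  N (north): (x=3, y=2) -> (x=3, y=1)
Final: (x=3, y=1)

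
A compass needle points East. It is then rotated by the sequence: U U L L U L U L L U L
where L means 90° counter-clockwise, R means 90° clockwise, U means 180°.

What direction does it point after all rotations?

Start: East
  U (U-turn (180°)) -> West
  U (U-turn (180°)) -> East
  L (left (90° counter-clockwise)) -> North
  L (left (90° counter-clockwise)) -> West
  U (U-turn (180°)) -> East
  L (left (90° counter-clockwise)) -> North
  U (U-turn (180°)) -> South
  L (left (90° counter-clockwise)) -> East
  L (left (90° counter-clockwise)) -> North
  U (U-turn (180°)) -> South
  L (left (90° counter-clockwise)) -> East
Final: East

Answer: Final heading: East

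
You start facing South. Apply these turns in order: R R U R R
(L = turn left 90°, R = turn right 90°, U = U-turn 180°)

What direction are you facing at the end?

Answer: Final heading: North

Derivation:
Start: South
  R (right (90° clockwise)) -> West
  R (right (90° clockwise)) -> North
  U (U-turn (180°)) -> South
  R (right (90° clockwise)) -> West
  R (right (90° clockwise)) -> North
Final: North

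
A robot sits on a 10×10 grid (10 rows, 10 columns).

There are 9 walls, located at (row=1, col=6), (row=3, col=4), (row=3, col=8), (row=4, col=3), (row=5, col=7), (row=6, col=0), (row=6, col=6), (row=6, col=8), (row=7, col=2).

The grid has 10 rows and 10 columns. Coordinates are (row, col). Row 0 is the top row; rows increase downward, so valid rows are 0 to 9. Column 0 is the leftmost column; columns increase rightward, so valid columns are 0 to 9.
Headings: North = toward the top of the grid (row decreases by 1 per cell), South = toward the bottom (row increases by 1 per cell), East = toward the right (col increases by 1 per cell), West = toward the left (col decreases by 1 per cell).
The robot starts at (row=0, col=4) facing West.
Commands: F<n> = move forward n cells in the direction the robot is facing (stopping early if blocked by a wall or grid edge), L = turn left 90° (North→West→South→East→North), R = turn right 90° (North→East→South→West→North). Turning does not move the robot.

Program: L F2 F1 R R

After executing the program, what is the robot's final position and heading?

Answer: Final position: (row=2, col=4), facing North

Derivation:
Start: (row=0, col=4), facing West
  L: turn left, now facing South
  F2: move forward 2, now at (row=2, col=4)
  F1: move forward 0/1 (blocked), now at (row=2, col=4)
  R: turn right, now facing West
  R: turn right, now facing North
Final: (row=2, col=4), facing North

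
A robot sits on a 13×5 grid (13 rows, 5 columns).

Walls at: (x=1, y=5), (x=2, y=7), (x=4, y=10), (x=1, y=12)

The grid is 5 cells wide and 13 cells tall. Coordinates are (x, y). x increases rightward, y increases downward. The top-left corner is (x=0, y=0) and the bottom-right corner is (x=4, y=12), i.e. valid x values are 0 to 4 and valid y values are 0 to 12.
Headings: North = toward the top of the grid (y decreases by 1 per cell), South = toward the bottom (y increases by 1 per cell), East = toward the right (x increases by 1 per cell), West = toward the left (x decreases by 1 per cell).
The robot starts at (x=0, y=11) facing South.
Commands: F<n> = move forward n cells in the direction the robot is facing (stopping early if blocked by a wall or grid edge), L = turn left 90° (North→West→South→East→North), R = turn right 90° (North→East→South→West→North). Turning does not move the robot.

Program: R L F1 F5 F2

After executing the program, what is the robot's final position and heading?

Answer: Final position: (x=0, y=12), facing South

Derivation:
Start: (x=0, y=11), facing South
  R: turn right, now facing West
  L: turn left, now facing South
  F1: move forward 1, now at (x=0, y=12)
  F5: move forward 0/5 (blocked), now at (x=0, y=12)
  F2: move forward 0/2 (blocked), now at (x=0, y=12)
Final: (x=0, y=12), facing South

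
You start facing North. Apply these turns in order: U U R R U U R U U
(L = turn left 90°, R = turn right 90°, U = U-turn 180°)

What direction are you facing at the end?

Answer: Final heading: West

Derivation:
Start: North
  U (U-turn (180°)) -> South
  U (U-turn (180°)) -> North
  R (right (90° clockwise)) -> East
  R (right (90° clockwise)) -> South
  U (U-turn (180°)) -> North
  U (U-turn (180°)) -> South
  R (right (90° clockwise)) -> West
  U (U-turn (180°)) -> East
  U (U-turn (180°)) -> West
Final: West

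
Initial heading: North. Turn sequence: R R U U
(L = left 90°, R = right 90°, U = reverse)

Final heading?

Start: North
  R (right (90° clockwise)) -> East
  R (right (90° clockwise)) -> South
  U (U-turn (180°)) -> North
  U (U-turn (180°)) -> South
Final: South

Answer: Final heading: South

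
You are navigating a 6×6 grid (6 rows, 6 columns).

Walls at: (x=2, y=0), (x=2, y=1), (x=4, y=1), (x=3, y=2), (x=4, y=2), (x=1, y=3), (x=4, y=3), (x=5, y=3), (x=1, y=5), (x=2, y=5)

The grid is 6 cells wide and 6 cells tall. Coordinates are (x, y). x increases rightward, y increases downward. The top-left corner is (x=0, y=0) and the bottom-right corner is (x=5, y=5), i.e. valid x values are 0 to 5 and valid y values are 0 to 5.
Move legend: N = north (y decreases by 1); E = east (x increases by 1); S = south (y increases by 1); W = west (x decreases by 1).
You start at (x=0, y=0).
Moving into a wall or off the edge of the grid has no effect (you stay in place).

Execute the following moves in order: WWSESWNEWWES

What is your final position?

Answer: Final position: (x=1, y=2)

Derivation:
Start: (x=0, y=0)
  W (west): blocked, stay at (x=0, y=0)
  W (west): blocked, stay at (x=0, y=0)
  S (south): (x=0, y=0) -> (x=0, y=1)
  E (east): (x=0, y=1) -> (x=1, y=1)
  S (south): (x=1, y=1) -> (x=1, y=2)
  W (west): (x=1, y=2) -> (x=0, y=2)
  N (north): (x=0, y=2) -> (x=0, y=1)
  E (east): (x=0, y=1) -> (x=1, y=1)
  W (west): (x=1, y=1) -> (x=0, y=1)
  W (west): blocked, stay at (x=0, y=1)
  E (east): (x=0, y=1) -> (x=1, y=1)
  S (south): (x=1, y=1) -> (x=1, y=2)
Final: (x=1, y=2)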